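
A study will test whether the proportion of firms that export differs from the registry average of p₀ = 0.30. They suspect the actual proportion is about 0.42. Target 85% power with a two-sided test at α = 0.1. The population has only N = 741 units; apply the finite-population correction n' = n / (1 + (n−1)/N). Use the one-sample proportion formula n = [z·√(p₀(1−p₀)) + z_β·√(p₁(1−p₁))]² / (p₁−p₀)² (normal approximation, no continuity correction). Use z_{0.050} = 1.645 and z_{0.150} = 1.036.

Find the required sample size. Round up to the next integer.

n = [z_{α/2}·√(p₀q₀) + z_β·√(p₁q₁)]² / (p₁ − p₀)²
  = [1.645·√(0.30·0.70) + 1.036·√(0.42·0.58)]² / (0.12)²
  = [1.645·0.4583 + 1.036·0.4936]² / 0.0144
  = [1.2652]² / 0.0144
  = 111.15
Finite-population correction (N = 741): 111.15 / (1 + (111.15 − 1)/741) = 96.77.
Round up → n = 97.

n = 97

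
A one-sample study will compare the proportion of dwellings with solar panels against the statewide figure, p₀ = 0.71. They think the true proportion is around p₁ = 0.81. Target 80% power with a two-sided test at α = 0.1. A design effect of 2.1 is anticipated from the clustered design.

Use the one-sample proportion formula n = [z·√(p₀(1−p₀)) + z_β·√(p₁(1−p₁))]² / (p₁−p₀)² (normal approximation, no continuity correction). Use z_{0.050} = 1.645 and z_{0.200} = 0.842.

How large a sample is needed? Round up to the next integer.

n = 244

n = [z_{α/2}·√(p₀q₀) + z_β·√(p₁q₁)]² / (p₁ − p₀)²
  = [1.645·√(0.71·0.29) + 0.842·√(0.81·0.19)]² / (0.10)²
  = [1.645·0.4538 + 0.842·0.3923]² / 0.0100
  = [1.0768]² / 0.0100
  = 115.94
Design effect: 2.1 × 115.94 = 243.47.
Round up → n = 244.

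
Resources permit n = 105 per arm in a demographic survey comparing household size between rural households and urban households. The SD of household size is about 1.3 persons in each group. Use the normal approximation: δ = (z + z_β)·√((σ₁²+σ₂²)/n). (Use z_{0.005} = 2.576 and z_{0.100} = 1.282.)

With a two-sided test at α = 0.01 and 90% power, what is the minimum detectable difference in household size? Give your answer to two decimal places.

Minimum detectable difference ≈ 0.69 persons

δ = (z_{α/2} + z_β) · √((σ₁²+σ₂²)/n)
  = (2.576 + 1.282) · √(3.38/105)
  = 3.858 · √0.03219
  = 3.858 · 0.1794
  = 0.6922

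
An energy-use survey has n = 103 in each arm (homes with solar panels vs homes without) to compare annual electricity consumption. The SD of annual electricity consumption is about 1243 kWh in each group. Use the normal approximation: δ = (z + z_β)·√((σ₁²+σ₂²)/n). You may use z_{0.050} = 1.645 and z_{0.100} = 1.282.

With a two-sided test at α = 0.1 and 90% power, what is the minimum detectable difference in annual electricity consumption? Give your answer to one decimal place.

δ = (z_{α/2} + z_β) · √((σ₁²+σ₂²)/n)
  = (1.645 + 1.282) · √(3090098/103)
  = 2.927 · √30001.0
  = 2.927 · 173.2078
  = 506.9793

Minimum detectable difference ≈ 507.0 kWh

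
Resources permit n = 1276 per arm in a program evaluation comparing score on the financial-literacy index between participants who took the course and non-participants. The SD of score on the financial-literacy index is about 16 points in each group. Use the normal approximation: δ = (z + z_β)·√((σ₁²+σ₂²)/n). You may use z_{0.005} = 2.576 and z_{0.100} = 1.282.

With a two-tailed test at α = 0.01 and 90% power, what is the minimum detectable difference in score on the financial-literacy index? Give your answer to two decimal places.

Minimum detectable difference ≈ 2.44 points

δ = (z_{α/2} + z_β) · √((σ₁²+σ₂²)/n)
  = (2.576 + 1.282) · √(512/1276)
  = 3.858 · √0.40125
  = 3.858 · 0.6334
  = 2.4438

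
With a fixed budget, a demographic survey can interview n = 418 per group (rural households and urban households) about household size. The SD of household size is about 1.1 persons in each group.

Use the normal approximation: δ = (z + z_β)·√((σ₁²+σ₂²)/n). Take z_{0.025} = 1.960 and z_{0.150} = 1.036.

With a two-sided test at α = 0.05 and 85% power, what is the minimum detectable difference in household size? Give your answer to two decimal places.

δ = (z_{α/2} + z_β) · √((σ₁²+σ₂²)/n)
  = (1.960 + 1.036) · √(2.42/418)
  = 2.996 · √0.00579
  = 2.996 · 0.0761
  = 0.2280

Minimum detectable difference ≈ 0.23 persons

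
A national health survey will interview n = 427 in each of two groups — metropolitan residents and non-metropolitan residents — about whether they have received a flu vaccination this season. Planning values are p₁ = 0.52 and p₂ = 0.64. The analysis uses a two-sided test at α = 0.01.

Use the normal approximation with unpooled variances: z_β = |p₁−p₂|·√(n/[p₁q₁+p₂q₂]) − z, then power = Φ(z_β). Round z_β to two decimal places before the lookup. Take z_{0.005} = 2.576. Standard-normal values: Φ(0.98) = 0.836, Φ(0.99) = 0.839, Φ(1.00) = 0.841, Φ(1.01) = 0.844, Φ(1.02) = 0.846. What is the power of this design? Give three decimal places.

z_β = |p₁−p₂|·√(n/[p₁q₁+p₂q₂]) − z_{α/2}
    = 0.12 · √(427/0.4800) − 2.576
    = 0.12 · 29.8259 − 2.576
    = 3.5791 − 2.576 = 1.0031 → 1.00
Power = Φ(1.00) = 0.841.

Power ≈ 0.841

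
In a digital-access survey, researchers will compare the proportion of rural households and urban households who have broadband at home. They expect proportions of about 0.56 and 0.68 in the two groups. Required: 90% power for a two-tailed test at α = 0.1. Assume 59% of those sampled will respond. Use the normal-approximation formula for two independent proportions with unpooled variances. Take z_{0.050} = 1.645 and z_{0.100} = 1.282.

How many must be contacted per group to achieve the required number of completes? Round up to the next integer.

n = 468 per group

n = (z_{α/2} + z_β)² · [p₁(1−p₁) + p₂(1−p₂)] / (p₁ − p₂)²
  = (1.645 + 1.282)² · (0.56·0.44 + 0.68·0.32) / (-0.12)²
  = (2.927)² · (0.2464 + 0.2176) / 0.0144
  = 8.5673 · 0.4640 / 0.0144
  = 276.06
Adjust for 59% response: 276.06 / 0.59 = 467.90.
Round up → n = 468 per group.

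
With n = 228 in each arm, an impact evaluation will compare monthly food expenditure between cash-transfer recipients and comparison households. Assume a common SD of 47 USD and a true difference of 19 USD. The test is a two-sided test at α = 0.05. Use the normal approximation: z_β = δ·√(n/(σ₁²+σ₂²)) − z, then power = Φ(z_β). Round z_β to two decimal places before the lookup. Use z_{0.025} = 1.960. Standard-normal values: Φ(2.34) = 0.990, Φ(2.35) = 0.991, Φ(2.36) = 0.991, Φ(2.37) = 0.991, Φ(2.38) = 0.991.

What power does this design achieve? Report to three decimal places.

z_β = δ·√(n/(σ₁²+σ₂²)) − z_{α/2}
    = 19 · √(228/4418) − 1.960
    = 19 · 0.22717 − 1.960
    = 4.3163 − 1.960 = 2.3563 → 2.36
Power = Φ(2.36) = 0.991.

Power ≈ 0.991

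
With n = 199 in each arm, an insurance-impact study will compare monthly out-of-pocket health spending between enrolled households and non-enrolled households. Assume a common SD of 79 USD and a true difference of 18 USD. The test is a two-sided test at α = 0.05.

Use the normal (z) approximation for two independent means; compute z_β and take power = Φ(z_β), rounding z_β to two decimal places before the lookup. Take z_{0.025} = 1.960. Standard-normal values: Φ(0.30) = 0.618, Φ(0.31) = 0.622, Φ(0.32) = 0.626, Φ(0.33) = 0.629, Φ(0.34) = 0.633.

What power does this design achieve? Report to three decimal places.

Power ≈ 0.622

z_β = δ·√(n/(σ₁²+σ₂²)) − z_{α/2}
    = 18 · √(199/12482) − 1.960
    = 18 · 0.12627 − 1.960
    = 2.2728 − 1.960 = 0.3128 → 0.31
Power = Φ(0.31) = 0.622.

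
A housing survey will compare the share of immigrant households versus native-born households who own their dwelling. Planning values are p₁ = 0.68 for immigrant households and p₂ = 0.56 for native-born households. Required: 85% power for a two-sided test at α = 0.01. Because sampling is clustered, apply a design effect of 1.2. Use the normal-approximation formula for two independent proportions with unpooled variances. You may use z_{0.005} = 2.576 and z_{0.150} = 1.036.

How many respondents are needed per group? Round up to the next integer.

n = 505 per group

n = (z_{α/2} + z_β)² · [p₁(1−p₁) + p₂(1−p₂)] / (p₁ − p₂)²
  = (2.576 + 1.036)² · (0.68·0.32 + 0.56·0.44) / (0.12)²
  = (3.612)² · (0.2176 + 0.2464) / 0.0144
  = 13.0465 · 0.4640 / 0.0144
  = 420.39
Design effect: 1.2 × 420.39 = 504.47.
Round up → n = 505 per group.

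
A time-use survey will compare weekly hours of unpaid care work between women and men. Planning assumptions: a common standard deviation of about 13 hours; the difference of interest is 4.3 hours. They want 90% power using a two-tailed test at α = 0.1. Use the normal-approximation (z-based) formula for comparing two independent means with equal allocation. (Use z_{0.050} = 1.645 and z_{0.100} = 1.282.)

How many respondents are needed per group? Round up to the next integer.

n = (z_{α/2} + z_β)² · (σ₁² + σ₂²) / δ²
  = (1.645 + 1.282)² · (2·13² = 338) / 4.3²
  = 8.5673 · 338 / 18.49
  = 156.61
Round up → n = 157 per group.

n = 157 per group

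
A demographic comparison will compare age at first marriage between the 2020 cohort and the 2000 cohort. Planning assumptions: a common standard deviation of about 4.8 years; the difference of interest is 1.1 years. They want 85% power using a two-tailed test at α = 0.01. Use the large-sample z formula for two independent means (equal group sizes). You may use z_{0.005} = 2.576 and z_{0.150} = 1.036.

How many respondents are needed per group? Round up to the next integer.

n = 497 per group

n = (z_{α/2} + z_β)² · (σ₁² + σ₂²) / δ²
  = (2.576 + 1.036)² · (2·4.8² = 46.08) / 1.1²
  = 13.0465 · 46.08 / 1.21
  = 496.85
Round up → n = 497 per group.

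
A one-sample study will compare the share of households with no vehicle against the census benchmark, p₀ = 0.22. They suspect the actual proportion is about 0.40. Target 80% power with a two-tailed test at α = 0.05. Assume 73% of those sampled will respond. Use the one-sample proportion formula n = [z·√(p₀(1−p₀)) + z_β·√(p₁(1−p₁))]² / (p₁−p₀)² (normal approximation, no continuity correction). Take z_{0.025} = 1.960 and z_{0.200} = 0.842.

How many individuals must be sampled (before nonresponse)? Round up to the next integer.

n = [z_{α/2}·√(p₀q₀) + z_β·√(p₁q₁)]² / (p₁ − p₀)²
  = [1.960·√(0.22·0.78) + 0.842·√(0.40·0.60)]² / (0.18)²
  = [1.960·0.4142 + 0.842·0.4899]² / 0.0324
  = [1.2244]² / 0.0324
  = 46.27
Adjust for 73% response: 46.27 / 0.73 = 63.39.
Round up → n = 64.

n = 64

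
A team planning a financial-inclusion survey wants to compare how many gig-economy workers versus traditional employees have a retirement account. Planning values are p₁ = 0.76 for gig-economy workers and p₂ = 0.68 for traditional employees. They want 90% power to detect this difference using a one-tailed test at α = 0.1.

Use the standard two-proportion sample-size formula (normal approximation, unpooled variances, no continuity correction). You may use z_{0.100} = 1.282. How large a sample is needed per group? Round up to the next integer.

n = 411 per group

n = (z_α + z_β)² · [p₁(1−p₁) + p₂(1−p₂)] / (p₁ − p₂)²
  = (1.282 + 1.282)² · (0.76·0.24 + 0.68·0.32) / (0.08)²
  = (2.564)² · (0.1824 + 0.2176) / 0.0064
  = 6.5741 · 0.4000 / 0.0064
  = 410.88
Round up → n = 411 per group.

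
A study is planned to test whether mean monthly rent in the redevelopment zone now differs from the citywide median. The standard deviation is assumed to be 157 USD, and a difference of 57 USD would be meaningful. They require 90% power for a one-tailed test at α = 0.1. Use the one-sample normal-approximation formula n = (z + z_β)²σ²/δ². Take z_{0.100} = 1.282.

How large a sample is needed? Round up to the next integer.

n = (z_α + z_β)² · σ² / δ²
  = (1.282 + 1.282)² · 157² / 57²
  = 6.5741 · 24649 / 3249
  = 49.88
Round up → n = 50.

n = 50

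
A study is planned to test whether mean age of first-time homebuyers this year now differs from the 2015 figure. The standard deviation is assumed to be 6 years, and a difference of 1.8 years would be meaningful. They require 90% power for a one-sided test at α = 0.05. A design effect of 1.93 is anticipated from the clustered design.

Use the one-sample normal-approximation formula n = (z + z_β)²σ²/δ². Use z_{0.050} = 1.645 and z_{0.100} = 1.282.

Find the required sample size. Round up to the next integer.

n = (z_α + z_β)² · σ² / δ²
  = (1.645 + 1.282)² · 6² / 1.8²
  = 8.5673 · 36 / 3.24
  = 95.19
Design effect: 1.93 × 95.19 = 183.72.
Round up → n = 184.

n = 184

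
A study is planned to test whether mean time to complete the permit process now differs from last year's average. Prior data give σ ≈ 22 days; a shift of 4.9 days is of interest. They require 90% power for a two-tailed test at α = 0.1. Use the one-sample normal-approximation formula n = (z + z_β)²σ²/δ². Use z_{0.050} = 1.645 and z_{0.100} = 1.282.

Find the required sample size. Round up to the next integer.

n = 173

n = (z_{α/2} + z_β)² · σ² / δ²
  = (1.645 + 1.282)² · 22² / 4.9²
  = 8.5673 · 484 / 24.01
  = 172.70
Round up → n = 173.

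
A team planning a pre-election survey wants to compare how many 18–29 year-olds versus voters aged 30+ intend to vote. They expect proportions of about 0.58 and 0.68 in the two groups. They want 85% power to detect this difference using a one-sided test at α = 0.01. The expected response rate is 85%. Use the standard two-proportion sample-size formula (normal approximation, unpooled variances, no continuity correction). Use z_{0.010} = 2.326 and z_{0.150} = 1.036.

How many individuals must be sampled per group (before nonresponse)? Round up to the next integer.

n = 614 per group

n = (z_α + z_β)² · [p₁(1−p₁) + p₂(1−p₂)] / (p₁ − p₂)²
  = (2.326 + 1.036)² · (0.58·0.42 + 0.68·0.32) / (-0.10)²
  = (3.362)² · (0.2436 + 0.2176) / 0.0100
  = 11.3030 · 0.4612 / 0.0100
  = 521.30
Adjust for 85% response: 521.30 / 0.85 = 613.29.
Round up → n = 614 per group.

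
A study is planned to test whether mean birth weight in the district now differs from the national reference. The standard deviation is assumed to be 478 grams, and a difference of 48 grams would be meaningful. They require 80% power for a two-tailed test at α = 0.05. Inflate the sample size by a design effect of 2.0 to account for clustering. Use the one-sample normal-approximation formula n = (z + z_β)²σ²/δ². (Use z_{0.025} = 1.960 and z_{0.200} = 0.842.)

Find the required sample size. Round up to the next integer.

n = 1558

n = (z_{α/2} + z_β)² · σ² / δ²
  = (1.960 + 0.842)² · 478² / 48²
  = 7.8512 · 228484 / 2304
  = 778.59
Design effect: 2.0 × 778.59 = 1557.18.
Round up → n = 1558.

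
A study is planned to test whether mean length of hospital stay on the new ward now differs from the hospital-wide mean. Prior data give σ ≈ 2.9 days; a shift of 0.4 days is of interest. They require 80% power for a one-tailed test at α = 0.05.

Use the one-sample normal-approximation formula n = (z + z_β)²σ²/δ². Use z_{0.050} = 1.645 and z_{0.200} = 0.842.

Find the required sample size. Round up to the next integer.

n = 326

n = (z_α + z_β)² · σ² / δ²
  = (1.645 + 0.842)² · 2.9² / 0.4²
  = 6.1852 · 8.41 / 0.16
  = 325.11
Round up → n = 326.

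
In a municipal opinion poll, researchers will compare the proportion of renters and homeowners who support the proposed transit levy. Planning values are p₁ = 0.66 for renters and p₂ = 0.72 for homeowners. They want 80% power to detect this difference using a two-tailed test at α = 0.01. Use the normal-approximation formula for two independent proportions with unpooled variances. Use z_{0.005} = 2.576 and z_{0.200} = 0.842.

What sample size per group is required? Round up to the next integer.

n = (z_{α/2} + z_β)² · [p₁(1−p₁) + p₂(1−p₂)] / (p₁ − p₂)²
  = (2.576 + 0.842)² · (0.66·0.34 + 0.72·0.28) / (-0.06)²
  = (3.418)² · (0.2244 + 0.2016) / 0.0036
  = 11.6827 · 0.4260 / 0.0036
  = 1382.46
Round up → n = 1383 per group.

n = 1383 per group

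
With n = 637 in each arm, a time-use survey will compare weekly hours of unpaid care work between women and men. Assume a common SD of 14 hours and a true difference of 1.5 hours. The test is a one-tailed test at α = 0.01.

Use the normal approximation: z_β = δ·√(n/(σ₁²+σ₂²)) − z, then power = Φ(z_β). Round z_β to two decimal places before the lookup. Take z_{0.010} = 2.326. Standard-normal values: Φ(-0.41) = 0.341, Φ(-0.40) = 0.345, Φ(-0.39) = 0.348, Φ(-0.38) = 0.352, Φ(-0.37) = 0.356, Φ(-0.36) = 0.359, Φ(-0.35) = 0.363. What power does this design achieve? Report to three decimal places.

Power ≈ 0.341

z_β = δ·√(n/(σ₁²+σ₂²)) − z_α
    = 1.5 · √(637/392) − 2.326
    = 1.5 · 1.27475 − 2.326
    = 1.9121 − 2.326 = -0.4139 → -0.41
Power = Φ(-0.41) = 0.341.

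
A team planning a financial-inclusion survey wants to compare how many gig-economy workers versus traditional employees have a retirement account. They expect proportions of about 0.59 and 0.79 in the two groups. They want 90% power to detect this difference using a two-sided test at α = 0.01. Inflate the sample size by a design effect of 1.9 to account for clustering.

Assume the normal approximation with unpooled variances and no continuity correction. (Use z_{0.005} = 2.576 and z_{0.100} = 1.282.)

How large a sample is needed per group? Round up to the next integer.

n = 289 per group

n = (z_{α/2} + z_β)² · [p₁(1−p₁) + p₂(1−p₂)] / (p₁ − p₂)²
  = (2.576 + 1.282)² · (0.59·0.41 + 0.79·0.21) / (-0.20)²
  = (3.858)² · (0.2419 + 0.1659) / 0.0400
  = 14.8842 · 0.4078 / 0.0400
  = 151.74
Design effect: 1.9 × 151.74 = 288.31.
Round up → n = 289 per group.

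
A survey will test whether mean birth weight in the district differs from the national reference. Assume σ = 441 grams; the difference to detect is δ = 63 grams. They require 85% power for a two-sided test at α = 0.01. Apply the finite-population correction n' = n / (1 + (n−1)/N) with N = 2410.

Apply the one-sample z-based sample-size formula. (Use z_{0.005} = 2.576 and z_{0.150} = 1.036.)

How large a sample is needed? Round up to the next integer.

n = (z_{α/2} + z_β)² · σ² / δ²
  = (2.576 + 1.036)² · 441² / 63²
  = 13.0465 · 194481 / 3969
  = 639.28
Finite-population correction (N = 2410): 639.28 / (1 + (639.28 − 1)/2410) = 505.42.
Round up → n = 506.

n = 506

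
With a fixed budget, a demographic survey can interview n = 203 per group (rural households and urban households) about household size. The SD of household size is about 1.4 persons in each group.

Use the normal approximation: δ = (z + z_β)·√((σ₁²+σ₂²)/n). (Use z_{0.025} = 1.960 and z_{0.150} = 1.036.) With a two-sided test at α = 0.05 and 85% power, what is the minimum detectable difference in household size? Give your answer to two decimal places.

Minimum detectable difference ≈ 0.42 persons

δ = (z_{α/2} + z_β) · √((σ₁²+σ₂²)/n)
  = (1.960 + 1.036) · √(3.92/203)
  = 2.996 · √0.01931
  = 2.996 · 0.1390
  = 0.4163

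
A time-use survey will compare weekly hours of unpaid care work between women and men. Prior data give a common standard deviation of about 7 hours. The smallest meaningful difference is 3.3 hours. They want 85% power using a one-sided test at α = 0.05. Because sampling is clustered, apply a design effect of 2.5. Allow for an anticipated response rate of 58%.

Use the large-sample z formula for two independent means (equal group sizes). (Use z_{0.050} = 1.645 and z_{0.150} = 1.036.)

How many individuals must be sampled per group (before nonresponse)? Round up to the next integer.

n = 279 per group

n = (z_α + z_β)² · (σ₁² + σ₂²) / δ²
  = (1.645 + 1.036)² · (2·7² = 98) / 3.3²
  = 7.1878 · 98 / 10.89
  = 64.68
Design effect: 2.5 × 64.68 = 161.71.
Adjust for 58% response: 161.71 / 0.58 = 278.81.
Round up → n = 279 per group.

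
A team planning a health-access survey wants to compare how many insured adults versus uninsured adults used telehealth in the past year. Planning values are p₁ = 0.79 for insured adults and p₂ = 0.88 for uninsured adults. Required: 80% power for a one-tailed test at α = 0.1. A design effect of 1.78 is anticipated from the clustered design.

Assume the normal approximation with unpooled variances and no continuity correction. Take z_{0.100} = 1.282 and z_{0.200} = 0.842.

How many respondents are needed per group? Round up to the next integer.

n = (z_α + z_β)² · [p₁(1−p₁) + p₂(1−p₂)] / (p₁ − p₂)²
  = (1.282 + 0.842)² · (0.79·0.21 + 0.88·0.12) / (-0.09)²
  = (2.124)² · (0.1659 + 0.1056) / 0.0081
  = 4.5114 · 0.2715 / 0.0081
  = 151.21
Design effect: 1.78 × 151.21 = 269.16.
Round up → n = 270 per group.

n = 270 per group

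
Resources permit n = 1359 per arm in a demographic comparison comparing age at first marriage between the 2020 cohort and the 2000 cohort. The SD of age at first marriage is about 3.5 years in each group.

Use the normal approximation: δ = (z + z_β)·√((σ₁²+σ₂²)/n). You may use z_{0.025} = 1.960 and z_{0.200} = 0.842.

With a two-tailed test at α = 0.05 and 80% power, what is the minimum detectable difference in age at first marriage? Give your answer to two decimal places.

δ = (z_{α/2} + z_β) · √((σ₁²+σ₂²)/n)
  = (1.960 + 0.842) · √(24.5/1359)
  = 2.802 · √0.01803
  = 2.802 · 0.1343
  = 0.3762

Minimum detectable difference ≈ 0.38 years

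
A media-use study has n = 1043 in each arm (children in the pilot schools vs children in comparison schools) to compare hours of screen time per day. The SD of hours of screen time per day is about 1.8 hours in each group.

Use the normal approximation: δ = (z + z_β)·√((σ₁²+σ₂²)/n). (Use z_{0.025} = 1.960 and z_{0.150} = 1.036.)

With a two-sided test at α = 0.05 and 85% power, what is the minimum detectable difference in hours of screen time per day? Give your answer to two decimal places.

δ = (z_{α/2} + z_β) · √((σ₁²+σ₂²)/n)
  = (1.960 + 1.036) · √(6.48/1043)
  = 2.996 · √0.00621
  = 2.996 · 0.0788
  = 0.2361

Minimum detectable difference ≈ 0.24 hours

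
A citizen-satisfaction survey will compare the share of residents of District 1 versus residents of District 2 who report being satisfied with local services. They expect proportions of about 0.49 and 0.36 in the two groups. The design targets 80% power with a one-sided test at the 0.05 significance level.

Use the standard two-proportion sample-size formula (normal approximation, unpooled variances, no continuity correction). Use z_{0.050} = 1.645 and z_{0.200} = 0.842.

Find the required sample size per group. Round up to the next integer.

n = 176 per group

n = (z_α + z_β)² · [p₁(1−p₁) + p₂(1−p₂)] / (p₁ − p₂)²
  = (1.645 + 0.842)² · (0.49·0.51 + 0.36·0.64) / (0.13)²
  = (2.487)² · (0.2499 + 0.2304) / 0.0169
  = 6.1852 · 0.4803 / 0.0169
  = 175.78
Round up → n = 176 per group.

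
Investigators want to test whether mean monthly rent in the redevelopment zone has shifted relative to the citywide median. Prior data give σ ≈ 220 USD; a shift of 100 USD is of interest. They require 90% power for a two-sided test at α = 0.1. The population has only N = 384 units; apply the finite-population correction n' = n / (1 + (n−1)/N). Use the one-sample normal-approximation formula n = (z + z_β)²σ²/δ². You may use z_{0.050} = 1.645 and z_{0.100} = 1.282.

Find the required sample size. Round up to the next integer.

n = (z_{α/2} + z_β)² · σ² / δ²
  = (1.645 + 1.282)² · 220² / 100²
  = 8.5673 · 48400 / 10000
  = 41.47
Finite-population correction (N = 384): 41.47 / (1 + (41.47 − 1)/384) = 37.51.
Round up → n = 38.

n = 38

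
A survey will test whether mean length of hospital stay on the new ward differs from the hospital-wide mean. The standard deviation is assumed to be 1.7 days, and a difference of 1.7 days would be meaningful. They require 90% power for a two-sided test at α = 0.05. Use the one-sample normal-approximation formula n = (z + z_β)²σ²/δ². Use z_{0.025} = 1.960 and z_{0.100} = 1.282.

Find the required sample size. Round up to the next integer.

n = 11

n = (z_{α/2} + z_β)² · σ² / δ²
  = (1.960 + 1.282)² · 1.7² / 1.7²
  = 10.5106 · 2.89 / 2.89
  = 10.51
Round up → n = 11.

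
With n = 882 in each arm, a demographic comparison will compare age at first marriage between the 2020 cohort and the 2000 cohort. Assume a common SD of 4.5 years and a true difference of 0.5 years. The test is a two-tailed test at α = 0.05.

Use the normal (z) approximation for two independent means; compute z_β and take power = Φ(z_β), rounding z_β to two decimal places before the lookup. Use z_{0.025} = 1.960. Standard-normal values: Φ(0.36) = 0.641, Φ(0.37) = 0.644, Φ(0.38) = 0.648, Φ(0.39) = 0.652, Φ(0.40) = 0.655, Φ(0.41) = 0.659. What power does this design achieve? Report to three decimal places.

Power ≈ 0.644

z_β = δ·√(n/(σ₁²+σ₂²)) − z_{α/2}
    = 0.5 · √(882/40.5) − 1.960
    = 0.5 · 4.66667 − 1.960
    = 2.3333 − 1.960 = 0.3733 → 0.37
Power = Φ(0.37) = 0.644.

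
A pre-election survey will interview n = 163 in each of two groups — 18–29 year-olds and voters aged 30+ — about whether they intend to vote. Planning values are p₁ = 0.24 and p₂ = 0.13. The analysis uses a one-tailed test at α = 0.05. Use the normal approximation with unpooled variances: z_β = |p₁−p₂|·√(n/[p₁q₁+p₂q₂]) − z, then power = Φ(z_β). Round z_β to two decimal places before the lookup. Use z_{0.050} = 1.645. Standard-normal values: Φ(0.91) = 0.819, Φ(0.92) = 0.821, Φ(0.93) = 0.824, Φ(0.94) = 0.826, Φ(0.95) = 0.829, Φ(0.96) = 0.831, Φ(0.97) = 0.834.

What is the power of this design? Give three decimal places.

z_β = |p₁−p₂|·√(n/[p₁q₁+p₂q₂]) − z_α
    = 0.11 · √(163/0.2955) − 1.645
    = 0.11 · 23.4863 − 1.645
    = 2.5835 − 1.645 = 0.9385 → 0.94
Power = Φ(0.94) = 0.826.

Power ≈ 0.826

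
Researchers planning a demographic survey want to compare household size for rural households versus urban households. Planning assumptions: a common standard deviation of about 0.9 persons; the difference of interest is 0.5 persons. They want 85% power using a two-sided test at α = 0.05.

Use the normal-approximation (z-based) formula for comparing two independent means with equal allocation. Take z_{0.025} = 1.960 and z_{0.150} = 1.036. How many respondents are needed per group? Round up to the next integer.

n = 59 per group

n = (z_{α/2} + z_β)² · (σ₁² + σ₂²) / δ²
  = (1.960 + 1.036)² · (2·0.9² = 1.62) / 0.5²
  = 8.9760 · 1.62 / 0.25
  = 58.16
Round up → n = 59 per group.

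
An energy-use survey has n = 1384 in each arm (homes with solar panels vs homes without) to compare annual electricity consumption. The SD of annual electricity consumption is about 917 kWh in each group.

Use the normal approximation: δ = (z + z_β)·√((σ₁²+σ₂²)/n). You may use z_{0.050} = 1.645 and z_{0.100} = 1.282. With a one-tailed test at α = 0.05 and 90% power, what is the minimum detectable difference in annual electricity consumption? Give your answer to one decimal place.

Minimum detectable difference ≈ 102.0 kWh

δ = (z_α + z_β) · √((σ₁²+σ₂²)/n)
  = (1.645 + 1.282) · √(1681778/1384)
  = 2.927 · √1215.2
  = 2.927 · 34.8591
  = 102.0326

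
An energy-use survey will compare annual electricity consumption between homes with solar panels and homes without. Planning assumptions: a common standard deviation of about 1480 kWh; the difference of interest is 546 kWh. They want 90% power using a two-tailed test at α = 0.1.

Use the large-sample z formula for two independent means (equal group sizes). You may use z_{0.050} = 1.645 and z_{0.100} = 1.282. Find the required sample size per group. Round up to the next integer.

n = (z_{α/2} + z_β)² · (σ₁² + σ₂²) / δ²
  = (1.645 + 1.282)² · (2·1480² = 4380800) / 546²
  = 8.5673 · 4380800 / 298116
  = 125.90
Round up → n = 126 per group.

n = 126 per group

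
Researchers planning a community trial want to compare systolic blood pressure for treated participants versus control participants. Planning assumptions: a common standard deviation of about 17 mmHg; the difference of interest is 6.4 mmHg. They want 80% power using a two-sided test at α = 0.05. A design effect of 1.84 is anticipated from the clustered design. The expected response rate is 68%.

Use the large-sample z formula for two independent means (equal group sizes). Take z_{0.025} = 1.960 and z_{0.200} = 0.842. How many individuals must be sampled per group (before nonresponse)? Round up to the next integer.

n = 300 per group

n = (z_{α/2} + z_β)² · (σ₁² + σ₂²) / δ²
  = (1.960 + 0.842)² · (2·17² = 578) / 6.4²
  = 7.8512 · 578 / 40.96
  = 110.79
Design effect: 1.84 × 110.79 = 203.86.
Adjust for 68% response: 203.86 / 0.68 = 299.79.
Round up → n = 300 per group.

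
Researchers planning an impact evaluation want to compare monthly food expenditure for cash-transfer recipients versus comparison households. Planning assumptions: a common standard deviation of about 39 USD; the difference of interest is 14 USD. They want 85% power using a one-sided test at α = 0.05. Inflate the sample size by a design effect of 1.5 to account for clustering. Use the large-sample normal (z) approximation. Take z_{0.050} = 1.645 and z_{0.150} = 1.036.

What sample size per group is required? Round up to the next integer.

n = (z_α + z_β)² · (σ₁² + σ₂²) / δ²
  = (1.645 + 1.036)² · (2·39² = 3042) / 14²
  = 7.1878 · 3042 / 196
  = 111.56
Design effect: 1.5 × 111.56 = 167.34.
Round up → n = 168 per group.

n = 168 per group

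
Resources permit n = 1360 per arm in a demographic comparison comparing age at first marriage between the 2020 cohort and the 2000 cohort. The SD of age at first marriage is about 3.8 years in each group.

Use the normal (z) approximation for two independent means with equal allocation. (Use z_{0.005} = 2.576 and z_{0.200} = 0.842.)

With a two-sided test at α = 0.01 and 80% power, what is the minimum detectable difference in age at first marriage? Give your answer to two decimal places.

δ = (z_{α/2} + z_β) · √((σ₁²+σ₂²)/n)
  = (2.576 + 0.842) · √(28.88/1360)
  = 3.418 · √0.02124
  = 3.418 · 0.1457
  = 0.4981

Minimum detectable difference ≈ 0.50 years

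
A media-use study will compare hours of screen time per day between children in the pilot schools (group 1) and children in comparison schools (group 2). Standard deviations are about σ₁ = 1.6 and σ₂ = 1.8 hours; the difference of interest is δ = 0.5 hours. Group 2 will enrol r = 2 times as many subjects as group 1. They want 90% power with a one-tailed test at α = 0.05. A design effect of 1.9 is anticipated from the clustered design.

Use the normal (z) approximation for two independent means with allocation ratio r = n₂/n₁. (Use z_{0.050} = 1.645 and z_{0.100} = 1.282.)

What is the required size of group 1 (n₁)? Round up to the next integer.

n₁ = (z_α + z_β)² · (σ₁² + σ₂²/r) / δ²
   = (1.645 + 1.282)² · (1.6² + 1.8²/2) / 0.5²
   = 8.5673 · (2.56 + 1.62) / 0.25
   = 8.5673 · 4.18 / 0.25
   = 143.25
Design effect: 1.9 × 143.25 = 272.17.
Round up → n₁ = 273; n₂ = r·n₁ = 2 × 273 = 546.

n₁ = 273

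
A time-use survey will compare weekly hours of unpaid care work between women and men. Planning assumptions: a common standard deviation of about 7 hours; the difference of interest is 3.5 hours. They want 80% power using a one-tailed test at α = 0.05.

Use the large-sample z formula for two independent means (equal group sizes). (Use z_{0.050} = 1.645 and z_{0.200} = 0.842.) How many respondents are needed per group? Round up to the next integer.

n = 50 per group

n = (z_α + z_β)² · (σ₁² + σ₂²) / δ²
  = (1.645 + 0.842)² · (2·7² = 98) / 3.5²
  = 6.1852 · 98 / 12.25
  = 49.48
Round up → n = 50 per group.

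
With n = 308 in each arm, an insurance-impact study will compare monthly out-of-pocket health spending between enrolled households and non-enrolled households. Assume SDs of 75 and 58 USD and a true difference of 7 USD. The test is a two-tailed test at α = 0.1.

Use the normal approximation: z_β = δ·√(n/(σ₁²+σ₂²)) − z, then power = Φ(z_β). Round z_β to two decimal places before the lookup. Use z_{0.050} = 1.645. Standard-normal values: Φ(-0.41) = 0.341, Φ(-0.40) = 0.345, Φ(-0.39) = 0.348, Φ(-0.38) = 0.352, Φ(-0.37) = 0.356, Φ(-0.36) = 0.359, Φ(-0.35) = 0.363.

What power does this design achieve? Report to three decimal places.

Power ≈ 0.363

z_β = δ·√(n/(σ₁²+σ₂²)) − z_{α/2}
    = 7 · √(308/8989) − 1.645
    = 7 · 0.18511 − 1.645
    = 1.2957 − 1.645 = -0.3493 → -0.35
Power = Φ(-0.35) = 0.363.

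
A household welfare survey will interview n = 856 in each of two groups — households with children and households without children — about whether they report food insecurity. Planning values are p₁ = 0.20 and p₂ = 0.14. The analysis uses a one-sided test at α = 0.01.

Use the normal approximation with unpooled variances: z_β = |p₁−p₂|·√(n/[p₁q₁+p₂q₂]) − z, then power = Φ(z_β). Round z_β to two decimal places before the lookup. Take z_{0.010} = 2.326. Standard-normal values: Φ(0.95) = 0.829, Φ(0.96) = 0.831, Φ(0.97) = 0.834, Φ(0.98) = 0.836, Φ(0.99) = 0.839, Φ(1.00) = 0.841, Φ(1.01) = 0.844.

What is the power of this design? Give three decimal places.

Power ≈ 0.839

z_β = |p₁−p₂|·√(n/[p₁q₁+p₂q₂]) − z_α
    = 0.06 · √(856/0.2804) − 2.326
    = 0.06 · 55.2520 − 2.326
    = 3.3151 − 2.326 = 0.9891 → 0.99
Power = Φ(0.99) = 0.839.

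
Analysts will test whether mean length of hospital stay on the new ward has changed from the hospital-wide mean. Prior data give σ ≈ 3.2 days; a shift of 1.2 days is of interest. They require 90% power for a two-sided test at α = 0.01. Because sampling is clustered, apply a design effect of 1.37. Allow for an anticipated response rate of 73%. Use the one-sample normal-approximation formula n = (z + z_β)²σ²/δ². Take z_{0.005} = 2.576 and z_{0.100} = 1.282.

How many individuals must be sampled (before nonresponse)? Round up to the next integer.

n = 199

n = (z_{α/2} + z_β)² · σ² / δ²
  = (2.576 + 1.282)² · 3.2² / 1.2²
  = 14.8842 · 10.24 / 1.44
  = 105.84
Design effect: 1.37 × 105.84 = 145.00.
Adjust for 73% response: 145.00 / 0.73 = 198.64.
Round up → n = 199.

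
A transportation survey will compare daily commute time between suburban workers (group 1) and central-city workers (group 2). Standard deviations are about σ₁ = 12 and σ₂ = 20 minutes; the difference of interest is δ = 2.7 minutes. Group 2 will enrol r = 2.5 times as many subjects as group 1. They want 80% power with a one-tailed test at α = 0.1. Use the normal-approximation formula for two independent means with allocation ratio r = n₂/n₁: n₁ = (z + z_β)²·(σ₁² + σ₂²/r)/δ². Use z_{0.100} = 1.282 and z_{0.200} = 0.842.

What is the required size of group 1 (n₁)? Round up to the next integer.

n₁ = 189

n₁ = (z_α + z_β)² · (σ₁² + σ₂²/r) / δ²
   = (1.282 + 0.842)² · (12² + 20²/2.5) / 2.7²
   = 4.5114 · (144 + 160) / 7.29
   = 4.5114 · 304 / 7.29
   = 188.13
Round up → n₁ = 189; n₂ = r·n₁ = 2.5 × 189 = 473.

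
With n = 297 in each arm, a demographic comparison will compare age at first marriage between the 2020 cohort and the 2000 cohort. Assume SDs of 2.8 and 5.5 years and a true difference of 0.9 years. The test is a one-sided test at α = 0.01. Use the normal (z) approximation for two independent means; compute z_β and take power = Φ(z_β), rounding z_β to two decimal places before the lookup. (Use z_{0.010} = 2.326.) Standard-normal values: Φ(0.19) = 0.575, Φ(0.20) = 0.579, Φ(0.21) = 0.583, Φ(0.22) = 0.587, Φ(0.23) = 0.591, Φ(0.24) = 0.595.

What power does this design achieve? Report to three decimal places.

Power ≈ 0.575

z_β = δ·√(n/(σ₁²+σ₂²)) − z_α
    = 0.9 · √(297/38.09) − 2.326
    = 0.9 · 2.79237 − 2.326
    = 2.5131 − 2.326 = 0.1871 → 0.19
Power = Φ(0.19) = 0.575.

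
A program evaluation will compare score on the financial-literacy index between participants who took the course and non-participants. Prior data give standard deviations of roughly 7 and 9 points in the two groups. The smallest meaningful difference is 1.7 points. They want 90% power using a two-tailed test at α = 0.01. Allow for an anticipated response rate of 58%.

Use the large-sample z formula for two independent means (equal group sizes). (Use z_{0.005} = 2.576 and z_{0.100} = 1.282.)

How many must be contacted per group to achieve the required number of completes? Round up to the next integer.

n = 1155 per group

n = (z_{α/2} + z_β)² · (σ₁² + σ₂²) / δ²
  = (2.576 + 1.282)² · (7² + 9² = 130) / 1.7²
  = 14.8842 · 130 / 2.89
  = 669.53
Adjust for 58% response: 669.53 / 0.58 = 1154.36.
Round up → n = 1155 per group.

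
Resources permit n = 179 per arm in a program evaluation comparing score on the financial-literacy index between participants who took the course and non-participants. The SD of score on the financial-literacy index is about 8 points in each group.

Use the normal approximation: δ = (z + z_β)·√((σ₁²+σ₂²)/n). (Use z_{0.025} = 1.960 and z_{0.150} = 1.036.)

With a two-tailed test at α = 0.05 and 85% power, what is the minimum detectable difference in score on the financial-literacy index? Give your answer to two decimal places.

δ = (z_{α/2} + z_β) · √((σ₁²+σ₂²)/n)
  = (1.960 + 1.036) · √(128/179)
  = 2.996 · √0.71508
  = 2.996 · 0.8456
  = 2.5335

Minimum detectable difference ≈ 2.53 points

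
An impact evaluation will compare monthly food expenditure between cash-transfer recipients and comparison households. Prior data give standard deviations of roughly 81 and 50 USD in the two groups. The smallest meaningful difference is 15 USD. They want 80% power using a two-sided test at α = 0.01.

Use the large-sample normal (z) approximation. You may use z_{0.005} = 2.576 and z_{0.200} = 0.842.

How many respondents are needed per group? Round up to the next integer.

n = 471 per group

n = (z_{α/2} + z_β)² · (σ₁² + σ₂²) / δ²
  = (2.576 + 0.842)² · (81² + 50² = 9061) / 15²
  = 11.6827 · 9061 / 225
  = 470.48
Round up → n = 471 per group.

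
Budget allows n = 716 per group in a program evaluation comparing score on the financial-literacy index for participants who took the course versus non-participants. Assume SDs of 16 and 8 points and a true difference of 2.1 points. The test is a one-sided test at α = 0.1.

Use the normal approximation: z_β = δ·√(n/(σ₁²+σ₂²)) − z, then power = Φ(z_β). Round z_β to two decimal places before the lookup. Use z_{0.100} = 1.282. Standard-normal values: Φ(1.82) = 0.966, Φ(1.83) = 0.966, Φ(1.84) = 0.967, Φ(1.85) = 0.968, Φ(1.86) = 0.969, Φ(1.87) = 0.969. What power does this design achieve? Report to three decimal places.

z_β = δ·√(n/(σ₁²+σ₂²)) − z_α
    = 2.1 · √(716/320) − 1.282
    = 2.1 · 1.49583 − 1.282
    = 3.1412 − 1.282 = 1.8592 → 1.86
Power = Φ(1.86) = 0.969.

Power ≈ 0.969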